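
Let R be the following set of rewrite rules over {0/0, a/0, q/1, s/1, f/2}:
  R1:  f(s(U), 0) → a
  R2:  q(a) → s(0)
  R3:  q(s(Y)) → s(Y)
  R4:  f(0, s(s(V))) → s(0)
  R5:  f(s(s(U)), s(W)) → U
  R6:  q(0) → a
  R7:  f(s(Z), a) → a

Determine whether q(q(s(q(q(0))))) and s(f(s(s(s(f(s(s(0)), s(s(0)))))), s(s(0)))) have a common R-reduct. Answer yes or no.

yes — NF(t₁) = s(s(0)), NF(t₂) = s(s(0))

Reduce t₁ = q(q(s(q(q(0))))):
1. q(q(s(q(q(0)))))  →  q(s(q(q(0))))   [R3 at 1]
2. q(s(q(q(0))))  →  s(q(q(0)))   [R3 at ε]
3. s(q(q(0)))  →  s(q(a))   [R6 at 1.1]
4. s(q(a))  →  s(s(0))   [R2 at 1]

Reduce t₂ = s(f(s(s(s(f(s(s(0)), s(s(0)))))), s(s(0)))):
1. s(f(s(s(s(f(s(s(0)), s(s(0)))))), s(s(0))))  →  s(s(f(s(s(0)), s(s(0)))))   [R5 at 1]
2. s(s(f(s(s(0)), s(s(0)))))  →  s(s(0))   [R5 at 1.1]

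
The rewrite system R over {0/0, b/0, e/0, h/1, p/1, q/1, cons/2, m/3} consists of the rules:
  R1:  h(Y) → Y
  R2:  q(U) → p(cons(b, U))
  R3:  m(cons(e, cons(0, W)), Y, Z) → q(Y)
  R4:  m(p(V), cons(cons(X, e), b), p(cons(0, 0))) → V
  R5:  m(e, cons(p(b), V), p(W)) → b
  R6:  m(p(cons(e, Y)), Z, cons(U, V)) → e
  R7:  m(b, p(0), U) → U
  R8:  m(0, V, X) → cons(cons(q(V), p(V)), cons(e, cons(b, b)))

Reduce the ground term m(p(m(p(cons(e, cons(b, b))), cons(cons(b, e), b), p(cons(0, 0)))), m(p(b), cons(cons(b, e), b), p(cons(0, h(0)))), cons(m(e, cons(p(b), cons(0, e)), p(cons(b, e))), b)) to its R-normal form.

1. m(p(m(p(cons(e, cons(b, b))), cons(cons(b, e), b), p(cons(0, 0)))), m(p(b), cons(cons(b, e), b), p(cons(0, h(0)))), cons(m(e, cons(p(b), cons(0, e)), p(cons(b, e))), b))  →  m(p(cons(e, cons(b, b))), m(p(b), cons(cons(b, e), b), p(cons(0, h(0)))), cons(m(e, cons(p(b), cons(0, e)), p(cons(b, e))), b))   [R4 at 1.1]
2. m(p(cons(e, cons(b, b))), m(p(b), cons(cons(b, e), b), p(cons(0, h(0)))), cons(m(e, cons(p(b), cons(0, e)), p(cons(b, e))), b))  →  e   [R6 at ε]

e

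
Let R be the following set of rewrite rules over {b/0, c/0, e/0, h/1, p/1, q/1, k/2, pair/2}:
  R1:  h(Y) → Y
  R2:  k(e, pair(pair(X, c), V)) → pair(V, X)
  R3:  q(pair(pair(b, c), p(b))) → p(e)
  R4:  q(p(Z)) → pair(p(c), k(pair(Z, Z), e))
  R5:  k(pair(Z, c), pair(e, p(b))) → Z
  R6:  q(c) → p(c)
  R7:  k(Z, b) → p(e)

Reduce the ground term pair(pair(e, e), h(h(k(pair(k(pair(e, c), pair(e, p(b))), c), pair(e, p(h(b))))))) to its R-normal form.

pair(pair(e, e), e)

1. pair(pair(e, e), h(h(k(pair(k(pair(e, c), pair(e, p(b))), c), pair(e, p(h(b)))))))  →  pair(pair(e, e), h(k(pair(k(pair(e, c), pair(e, p(b))), c), pair(e, p(h(b))))))   [R1 at 2]
2. pair(pair(e, e), h(k(pair(k(pair(e, c), pair(e, p(b))), c), pair(e, p(h(b))))))  →  pair(pair(e, e), k(pair(k(pair(e, c), pair(e, p(b))), c), pair(e, p(h(b)))))   [R1 at 2]
3. pair(pair(e, e), k(pair(k(pair(e, c), pair(e, p(b))), c), pair(e, p(h(b)))))  →  pair(pair(e, e), k(pair(e, c), pair(e, p(h(b)))))   [R5 at 2.1.1]
4. pair(pair(e, e), k(pair(e, c), pair(e, p(h(b)))))  →  pair(pair(e, e), k(pair(e, c), pair(e, p(b))))   [R1 at 2.2.2.1]
5. pair(pair(e, e), k(pair(e, c), pair(e, p(b))))  →  pair(pair(e, e), e)   [R5 at 2]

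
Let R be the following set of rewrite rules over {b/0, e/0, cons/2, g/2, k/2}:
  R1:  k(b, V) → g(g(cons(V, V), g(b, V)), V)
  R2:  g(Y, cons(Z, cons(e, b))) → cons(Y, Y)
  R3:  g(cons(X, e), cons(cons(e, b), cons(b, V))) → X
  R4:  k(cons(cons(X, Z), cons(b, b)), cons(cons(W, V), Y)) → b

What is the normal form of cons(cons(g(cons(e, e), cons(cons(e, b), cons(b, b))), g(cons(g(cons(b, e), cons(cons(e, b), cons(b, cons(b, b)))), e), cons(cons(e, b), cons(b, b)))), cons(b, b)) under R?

cons(cons(e, b), cons(b, b))

1. cons(cons(g(cons(e, e), cons(cons(e, b), cons(b, b))), g(cons(g(cons(b, e), cons(cons(e, b), cons(b, cons(b, b)))), e), cons(cons(e, b), cons(b, b)))), cons(b, b))  →  cons(cons(e, g(cons(g(cons(b, e), cons(cons(e, b), cons(b, cons(b, b)))), e), cons(cons(e, b), cons(b, b)))), cons(b, b))   [R3 at 1.1]
2. cons(cons(e, g(cons(g(cons(b, e), cons(cons(e, b), cons(b, cons(b, b)))), e), cons(cons(e, b), cons(b, b)))), cons(b, b))  →  cons(cons(e, g(cons(b, e), cons(cons(e, b), cons(b, cons(b, b))))), cons(b, b))   [R3 at 1.2]
3. cons(cons(e, g(cons(b, e), cons(cons(e, b), cons(b, cons(b, b))))), cons(b, b))  →  cons(cons(e, b), cons(b, b))   [R3 at 1.2]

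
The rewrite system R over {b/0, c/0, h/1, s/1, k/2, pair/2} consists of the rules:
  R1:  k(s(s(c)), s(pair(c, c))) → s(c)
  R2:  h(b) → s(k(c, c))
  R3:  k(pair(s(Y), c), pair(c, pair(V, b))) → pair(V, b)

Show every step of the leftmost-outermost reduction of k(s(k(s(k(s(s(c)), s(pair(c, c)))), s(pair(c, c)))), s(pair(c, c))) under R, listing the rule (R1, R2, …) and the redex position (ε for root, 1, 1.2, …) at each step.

1. k(s(k(s(k(s(s(c)), s(pair(c, c)))), s(pair(c, c)))), s(pair(c, c)))  →  k(s(k(s(s(c)), s(pair(c, c)))), s(pair(c, c)))   [R1 at 1.1.1.1]
2. k(s(k(s(s(c)), s(pair(c, c)))), s(pair(c, c)))  →  k(s(s(c)), s(pair(c, c)))   [R1 at 1.1]
3. k(s(s(c)), s(pair(c, c)))  →  s(c)   [R1 at ε]

s(c)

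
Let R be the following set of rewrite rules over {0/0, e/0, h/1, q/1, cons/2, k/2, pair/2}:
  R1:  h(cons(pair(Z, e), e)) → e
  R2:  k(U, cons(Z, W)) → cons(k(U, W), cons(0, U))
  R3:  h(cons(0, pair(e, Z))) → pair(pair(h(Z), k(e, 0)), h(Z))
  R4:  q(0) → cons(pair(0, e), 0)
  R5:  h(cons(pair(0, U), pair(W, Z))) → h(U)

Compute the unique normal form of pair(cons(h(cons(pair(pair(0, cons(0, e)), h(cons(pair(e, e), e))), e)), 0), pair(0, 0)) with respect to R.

pair(cons(e, 0), pair(0, 0))

1. pair(cons(h(cons(pair(pair(0, cons(0, e)), h(cons(pair(e, e), e))), e)), 0), pair(0, 0))  →  pair(cons(h(cons(pair(pair(0, cons(0, e)), e), e)), 0), pair(0, 0))   [R1 at 1.1.1.1.2]
2. pair(cons(h(cons(pair(pair(0, cons(0, e)), e), e)), 0), pair(0, 0))  →  pair(cons(e, 0), pair(0, 0))   [R1 at 1.1]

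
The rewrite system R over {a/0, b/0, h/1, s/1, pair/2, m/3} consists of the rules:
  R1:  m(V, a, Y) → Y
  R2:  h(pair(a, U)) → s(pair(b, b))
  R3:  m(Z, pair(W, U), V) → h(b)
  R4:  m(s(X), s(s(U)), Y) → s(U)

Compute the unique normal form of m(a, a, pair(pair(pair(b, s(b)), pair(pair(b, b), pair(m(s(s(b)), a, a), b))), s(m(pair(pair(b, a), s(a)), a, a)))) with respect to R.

1. m(a, a, pair(pair(pair(b, s(b)), pair(pair(b, b), pair(m(s(s(b)), a, a), b))), s(m(pair(pair(b, a), s(a)), a, a))))  →  pair(pair(pair(b, s(b)), pair(pair(b, b), pair(m(s(s(b)), a, a), b))), s(m(pair(pair(b, a), s(a)), a, a)))   [R1 at ε]
2. pair(pair(pair(b, s(b)), pair(pair(b, b), pair(m(s(s(b)), a, a), b))), s(m(pair(pair(b, a), s(a)), a, a)))  →  pair(pair(pair(b, s(b)), pair(pair(b, b), pair(a, b))), s(m(pair(pair(b, a), s(a)), a, a)))   [R1 at 1.2.2.1]
3. pair(pair(pair(b, s(b)), pair(pair(b, b), pair(a, b))), s(m(pair(pair(b, a), s(a)), a, a)))  →  pair(pair(pair(b, s(b)), pair(pair(b, b), pair(a, b))), s(a))   [R1 at 2.1]

pair(pair(pair(b, s(b)), pair(pair(b, b), pair(a, b))), s(a))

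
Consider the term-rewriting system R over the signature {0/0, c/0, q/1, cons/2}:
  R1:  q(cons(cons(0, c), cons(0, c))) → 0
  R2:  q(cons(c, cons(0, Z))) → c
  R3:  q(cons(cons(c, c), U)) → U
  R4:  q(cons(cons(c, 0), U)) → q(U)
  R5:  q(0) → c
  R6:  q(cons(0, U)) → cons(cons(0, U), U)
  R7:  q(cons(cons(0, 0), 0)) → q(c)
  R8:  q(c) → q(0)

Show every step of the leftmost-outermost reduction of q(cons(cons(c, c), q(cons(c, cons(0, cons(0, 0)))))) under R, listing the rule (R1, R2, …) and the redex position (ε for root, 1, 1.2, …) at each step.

1. q(cons(cons(c, c), q(cons(c, cons(0, cons(0, 0))))))  →  q(cons(c, cons(0, cons(0, 0))))   [R3 at ε]
2. q(cons(c, cons(0, cons(0, 0))))  →  c   [R2 at ε]

c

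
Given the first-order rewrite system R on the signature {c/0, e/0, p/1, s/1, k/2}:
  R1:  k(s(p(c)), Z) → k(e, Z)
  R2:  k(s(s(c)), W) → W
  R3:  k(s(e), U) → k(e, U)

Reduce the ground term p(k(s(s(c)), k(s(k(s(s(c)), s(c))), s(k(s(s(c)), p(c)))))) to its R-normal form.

1. p(k(s(s(c)), k(s(k(s(s(c)), s(c))), s(k(s(s(c)), p(c))))))  →  p(k(s(k(s(s(c)), s(c))), s(k(s(s(c)), p(c)))))   [R2 at 1]
2. p(k(s(k(s(s(c)), s(c))), s(k(s(s(c)), p(c)))))  →  p(k(s(s(c)), s(k(s(s(c)), p(c)))))   [R2 at 1.1.1]
3. p(k(s(s(c)), s(k(s(s(c)), p(c)))))  →  p(s(k(s(s(c)), p(c))))   [R2 at 1]
4. p(s(k(s(s(c)), p(c))))  →  p(s(p(c)))   [R2 at 1.1]

p(s(p(c)))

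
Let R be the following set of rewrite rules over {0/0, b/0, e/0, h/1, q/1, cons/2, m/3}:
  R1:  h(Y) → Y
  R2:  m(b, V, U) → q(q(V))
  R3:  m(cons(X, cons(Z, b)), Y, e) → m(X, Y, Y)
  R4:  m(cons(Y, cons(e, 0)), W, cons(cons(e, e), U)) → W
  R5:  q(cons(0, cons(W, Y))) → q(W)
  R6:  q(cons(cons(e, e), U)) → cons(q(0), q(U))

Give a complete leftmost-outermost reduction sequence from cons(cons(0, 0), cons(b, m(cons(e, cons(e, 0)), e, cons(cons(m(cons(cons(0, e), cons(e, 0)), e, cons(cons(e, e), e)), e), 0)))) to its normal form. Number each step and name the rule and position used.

cons(cons(0, 0), cons(b, e))

1. cons(cons(0, 0), cons(b, m(cons(e, cons(e, 0)), e, cons(cons(m(cons(cons(0, e), cons(e, 0)), e, cons(cons(e, e), e)), e), 0))))  →  cons(cons(0, 0), cons(b, m(cons(e, cons(e, 0)), e, cons(cons(e, e), 0))))   [R4 at 2.2.3.1.1]
2. cons(cons(0, 0), cons(b, m(cons(e, cons(e, 0)), e, cons(cons(e, e), 0))))  →  cons(cons(0, 0), cons(b, e))   [R4 at 2.2]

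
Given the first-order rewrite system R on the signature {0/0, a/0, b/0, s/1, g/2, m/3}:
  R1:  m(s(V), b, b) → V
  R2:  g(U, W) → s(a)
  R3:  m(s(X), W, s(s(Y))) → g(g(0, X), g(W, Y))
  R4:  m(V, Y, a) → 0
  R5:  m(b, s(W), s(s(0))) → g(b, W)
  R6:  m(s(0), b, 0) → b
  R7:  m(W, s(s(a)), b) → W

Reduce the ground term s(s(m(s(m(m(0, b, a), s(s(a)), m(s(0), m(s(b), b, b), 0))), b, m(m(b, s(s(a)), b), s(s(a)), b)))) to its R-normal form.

s(s(0))

1. s(s(m(s(m(m(0, b, a), s(s(a)), m(s(0), m(s(b), b, b), 0))), b, m(m(b, s(s(a)), b), s(s(a)), b))))  →  s(s(m(s(m(0, s(s(a)), m(s(0), m(s(b), b, b), 0))), b, m(m(b, s(s(a)), b), s(s(a)), b))))   [R4 at 1.1.1.1.1]
2. s(s(m(s(m(0, s(s(a)), m(s(0), m(s(b), b, b), 0))), b, m(m(b, s(s(a)), b), s(s(a)), b))))  →  s(s(m(s(m(0, s(s(a)), m(s(0), b, 0))), b, m(m(b, s(s(a)), b), s(s(a)), b))))   [R1 at 1.1.1.1.3.2]
3. s(s(m(s(m(0, s(s(a)), m(s(0), b, 0))), b, m(m(b, s(s(a)), b), s(s(a)), b))))  →  s(s(m(s(m(0, s(s(a)), b)), b, m(m(b, s(s(a)), b), s(s(a)), b))))   [R6 at 1.1.1.1.3]
4. s(s(m(s(m(0, s(s(a)), b)), b, m(m(b, s(s(a)), b), s(s(a)), b))))  →  s(s(m(s(0), b, m(m(b, s(s(a)), b), s(s(a)), b))))   [R7 at 1.1.1.1]
5. s(s(m(s(0), b, m(m(b, s(s(a)), b), s(s(a)), b))))  →  s(s(m(s(0), b, m(b, s(s(a)), b))))   [R7 at 1.1.3]
6. s(s(m(s(0), b, m(b, s(s(a)), b))))  →  s(s(m(s(0), b, b)))   [R7 at 1.1.3]
7. s(s(m(s(0), b, b)))  →  s(s(0))   [R1 at 1.1]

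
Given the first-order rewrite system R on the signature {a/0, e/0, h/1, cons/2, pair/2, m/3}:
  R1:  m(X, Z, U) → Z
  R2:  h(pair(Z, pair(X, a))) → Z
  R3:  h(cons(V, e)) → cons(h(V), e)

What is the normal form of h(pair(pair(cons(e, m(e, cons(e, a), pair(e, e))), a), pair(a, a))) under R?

1. h(pair(pair(cons(e, m(e, cons(e, a), pair(e, e))), a), pair(a, a)))  →  pair(cons(e, m(e, cons(e, a), pair(e, e))), a)   [R2 at ε]
2. pair(cons(e, m(e, cons(e, a), pair(e, e))), a)  →  pair(cons(e, cons(e, a)), a)   [R1 at 1.2]

pair(cons(e, cons(e, a)), a)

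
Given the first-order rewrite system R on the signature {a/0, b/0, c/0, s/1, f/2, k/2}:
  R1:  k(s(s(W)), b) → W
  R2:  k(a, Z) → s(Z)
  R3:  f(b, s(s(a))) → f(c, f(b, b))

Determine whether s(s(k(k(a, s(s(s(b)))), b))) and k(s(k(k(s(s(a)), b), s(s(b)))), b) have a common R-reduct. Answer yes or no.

Reduce t₁ = s(s(k(k(a, s(s(s(b)))), b))):
1. s(s(k(k(a, s(s(s(b)))), b)))  →  s(s(k(s(s(s(s(b)))), b)))   [R2 at 1.1.1]
2. s(s(k(s(s(s(s(b)))), b)))  →  s(s(s(s(b))))   [R1 at 1.1]

Reduce t₂ = k(s(k(k(s(s(a)), b), s(s(b)))), b):
1. k(s(k(k(s(s(a)), b), s(s(b)))), b)  →  k(s(k(a, s(s(b)))), b)   [R1 at 1.1.1]
2. k(s(k(a, s(s(b)))), b)  →  k(s(s(s(s(b)))), b)   [R2 at 1.1]
3. k(s(s(s(s(b)))), b)  →  s(s(b))   [R1 at ε]

no — NF(t₁) = s(s(s(s(b)))), NF(t₂) = s(s(b))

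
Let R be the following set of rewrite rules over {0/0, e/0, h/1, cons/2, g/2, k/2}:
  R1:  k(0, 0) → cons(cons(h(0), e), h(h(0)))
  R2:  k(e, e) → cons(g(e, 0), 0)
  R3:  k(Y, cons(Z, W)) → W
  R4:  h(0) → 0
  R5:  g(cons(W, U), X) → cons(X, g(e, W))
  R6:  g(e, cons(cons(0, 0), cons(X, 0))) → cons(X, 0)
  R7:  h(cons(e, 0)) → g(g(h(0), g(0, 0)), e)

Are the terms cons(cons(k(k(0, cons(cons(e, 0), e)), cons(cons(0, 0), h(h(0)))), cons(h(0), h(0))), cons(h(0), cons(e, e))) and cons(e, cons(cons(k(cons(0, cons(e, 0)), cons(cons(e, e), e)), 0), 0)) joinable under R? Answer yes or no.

no — NF(t₁) = cons(cons(0, cons(0, 0)), cons(0, cons(e, e))), NF(t₂) = cons(e, cons(cons(e, 0), 0))

Reduce t₁ = cons(cons(k(k(0, cons(cons(e, 0), e)), cons(cons(0, 0), h(h(0)))), cons(h(0), h(0))), cons(h(0), cons(e, e))):
1. cons(cons(k(k(0, cons(cons(e, 0), e)), cons(cons(0, 0), h(h(0)))), cons(h(0), h(0))), cons(h(0), cons(e, e)))  →  cons(cons(h(h(0)), cons(h(0), h(0))), cons(h(0), cons(e, e)))   [R3 at 1.1]
2. cons(cons(h(h(0)), cons(h(0), h(0))), cons(h(0), cons(e, e)))  →  cons(cons(h(0), cons(h(0), h(0))), cons(h(0), cons(e, e)))   [R4 at 1.1.1]
3. cons(cons(h(0), cons(h(0), h(0))), cons(h(0), cons(e, e)))  →  cons(cons(0, cons(h(0), h(0))), cons(h(0), cons(e, e)))   [R4 at 1.1]
4. cons(cons(0, cons(h(0), h(0))), cons(h(0), cons(e, e)))  →  cons(cons(0, cons(0, h(0))), cons(h(0), cons(e, e)))   [R4 at 1.2.1]
5. cons(cons(0, cons(0, h(0))), cons(h(0), cons(e, e)))  →  cons(cons(0, cons(0, 0)), cons(h(0), cons(e, e)))   [R4 at 1.2.2]
6. cons(cons(0, cons(0, 0)), cons(h(0), cons(e, e)))  →  cons(cons(0, cons(0, 0)), cons(0, cons(e, e)))   [R4 at 2.1]

Reduce t₂ = cons(e, cons(cons(k(cons(0, cons(e, 0)), cons(cons(e, e), e)), 0), 0)):
1. cons(e, cons(cons(k(cons(0, cons(e, 0)), cons(cons(e, e), e)), 0), 0))  →  cons(e, cons(cons(e, 0), 0))   [R3 at 2.1.1]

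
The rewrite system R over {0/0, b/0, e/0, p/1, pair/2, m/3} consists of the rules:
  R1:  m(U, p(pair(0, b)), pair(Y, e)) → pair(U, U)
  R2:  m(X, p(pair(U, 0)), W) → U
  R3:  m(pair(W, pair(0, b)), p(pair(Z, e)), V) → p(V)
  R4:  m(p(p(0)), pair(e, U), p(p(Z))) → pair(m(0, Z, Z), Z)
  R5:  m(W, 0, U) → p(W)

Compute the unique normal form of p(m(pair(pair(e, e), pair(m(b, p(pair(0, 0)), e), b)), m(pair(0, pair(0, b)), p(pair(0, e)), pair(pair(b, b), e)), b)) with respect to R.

p(p(b))

1. p(m(pair(pair(e, e), pair(m(b, p(pair(0, 0)), e), b)), m(pair(0, pair(0, b)), p(pair(0, e)), pair(pair(b, b), e)), b))  →  p(m(pair(pair(e, e), pair(0, b)), m(pair(0, pair(0, b)), p(pair(0, e)), pair(pair(b, b), e)), b))   [R2 at 1.1.2.1]
2. p(m(pair(pair(e, e), pair(0, b)), m(pair(0, pair(0, b)), p(pair(0, e)), pair(pair(b, b), e)), b))  →  p(m(pair(pair(e, e), pair(0, b)), p(pair(pair(b, b), e)), b))   [R3 at 1.2]
3. p(m(pair(pair(e, e), pair(0, b)), p(pair(pair(b, b), e)), b))  →  p(p(b))   [R3 at 1]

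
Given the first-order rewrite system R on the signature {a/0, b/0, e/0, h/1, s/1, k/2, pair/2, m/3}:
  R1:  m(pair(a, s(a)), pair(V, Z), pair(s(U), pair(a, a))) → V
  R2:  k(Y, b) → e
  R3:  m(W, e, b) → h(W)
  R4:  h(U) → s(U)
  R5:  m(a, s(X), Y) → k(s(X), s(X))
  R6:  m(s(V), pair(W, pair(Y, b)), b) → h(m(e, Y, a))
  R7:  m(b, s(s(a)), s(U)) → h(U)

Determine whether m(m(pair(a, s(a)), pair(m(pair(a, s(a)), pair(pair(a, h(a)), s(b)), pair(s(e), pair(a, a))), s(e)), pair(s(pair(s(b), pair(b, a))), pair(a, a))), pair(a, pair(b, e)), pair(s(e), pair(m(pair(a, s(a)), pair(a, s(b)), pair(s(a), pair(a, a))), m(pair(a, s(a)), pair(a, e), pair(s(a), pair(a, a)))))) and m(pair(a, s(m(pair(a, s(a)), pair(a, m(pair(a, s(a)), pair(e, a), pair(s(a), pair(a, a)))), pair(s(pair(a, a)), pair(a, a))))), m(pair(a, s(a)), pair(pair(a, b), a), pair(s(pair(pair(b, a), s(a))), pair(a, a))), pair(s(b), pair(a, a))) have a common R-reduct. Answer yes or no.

Reduce t₁ = m(m(pair(a, s(a)), pair(m(pair(a, s(a)), pair(pair(a, h(a)), s(b)), pair(s(e), pair(a, a))), s(e)), pair(s(pair(s(b), pair(b, a))), pair(a, a))), pair(a, pair(b, e)), pair(s(e), pair(m(pair(a, s(a)), pair(a, s(b)), pair(s(a), pair(a, a))), m(pair(a, s(a)), pair(a, e), pair(s(a), pair(a, a)))))):
1. m(m(pair(a, s(a)), pair(m(pair(a, s(a)), pair(pair(a, h(a)), s(b)), pair(s(e), pair(a, a))), s(e)), pair(s(pair(s(b), pair(b, a))), pair(a, a))), pair(a, pair(b, e)), pair(s(e), pair(m(pair(a, s(a)), pair(a, s(b)), pair(s(a), pair(a, a))), m(pair(a, s(a)), pair(a, e), pair(s(a), pair(a, a))))))  →  m(m(pair(a, s(a)), pair(pair(a, h(a)), s(b)), pair(s(e), pair(a, a))), pair(a, pair(b, e)), pair(s(e), pair(m(pair(a, s(a)), pair(a, s(b)), pair(s(a), pair(a, a))), m(pair(a, s(a)), pair(a, e), pair(s(a), pair(a, a))))))   [R1 at 1]
2. m(m(pair(a, s(a)), pair(pair(a, h(a)), s(b)), pair(s(e), pair(a, a))), pair(a, pair(b, e)), pair(s(e), pair(m(pair(a, s(a)), pair(a, s(b)), pair(s(a), pair(a, a))), m(pair(a, s(a)), pair(a, e), pair(s(a), pair(a, a))))))  →  m(pair(a, h(a)), pair(a, pair(b, e)), pair(s(e), pair(m(pair(a, s(a)), pair(a, s(b)), pair(s(a), pair(a, a))), m(pair(a, s(a)), pair(a, e), pair(s(a), pair(a, a))))))   [R1 at 1]
3. m(pair(a, h(a)), pair(a, pair(b, e)), pair(s(e), pair(m(pair(a, s(a)), pair(a, s(b)), pair(s(a), pair(a, a))), m(pair(a, s(a)), pair(a, e), pair(s(a), pair(a, a))))))  →  m(pair(a, s(a)), pair(a, pair(b, e)), pair(s(e), pair(m(pair(a, s(a)), pair(a, s(b)), pair(s(a), pair(a, a))), m(pair(a, s(a)), pair(a, e), pair(s(a), pair(a, a))))))   [R4 at 1.2]
4. m(pair(a, s(a)), pair(a, pair(b, e)), pair(s(e), pair(m(pair(a, s(a)), pair(a, s(b)), pair(s(a), pair(a, a))), m(pair(a, s(a)), pair(a, e), pair(s(a), pair(a, a))))))  →  m(pair(a, s(a)), pair(a, pair(b, e)), pair(s(e), pair(a, m(pair(a, s(a)), pair(a, e), pair(s(a), pair(a, a))))))   [R1 at 3.2.1]
5. m(pair(a, s(a)), pair(a, pair(b, e)), pair(s(e), pair(a, m(pair(a, s(a)), pair(a, e), pair(s(a), pair(a, a))))))  →  m(pair(a, s(a)), pair(a, pair(b, e)), pair(s(e), pair(a, a)))   [R1 at 3.2.2]
6. m(pair(a, s(a)), pair(a, pair(b, e)), pair(s(e), pair(a, a)))  →  a   [R1 at ε]

Reduce t₂ = m(pair(a, s(m(pair(a, s(a)), pair(a, m(pair(a, s(a)), pair(e, a), pair(s(a), pair(a, a)))), pair(s(pair(a, a)), pair(a, a))))), m(pair(a, s(a)), pair(pair(a, b), a), pair(s(pair(pair(b, a), s(a))), pair(a, a))), pair(s(b), pair(a, a))):
1. m(pair(a, s(m(pair(a, s(a)), pair(a, m(pair(a, s(a)), pair(e, a), pair(s(a), pair(a, a)))), pair(s(pair(a, a)), pair(a, a))))), m(pair(a, s(a)), pair(pair(a, b), a), pair(s(pair(pair(b, a), s(a))), pair(a, a))), pair(s(b), pair(a, a)))  →  m(pair(a, s(a)), m(pair(a, s(a)), pair(pair(a, b), a), pair(s(pair(pair(b, a), s(a))), pair(a, a))), pair(s(b), pair(a, a)))   [R1 at 1.2.1]
2. m(pair(a, s(a)), m(pair(a, s(a)), pair(pair(a, b), a), pair(s(pair(pair(b, a), s(a))), pair(a, a))), pair(s(b), pair(a, a)))  →  m(pair(a, s(a)), pair(a, b), pair(s(b), pair(a, a)))   [R1 at 2]
3. m(pair(a, s(a)), pair(a, b), pair(s(b), pair(a, a)))  →  a   [R1 at ε]

yes — NF(t₁) = a, NF(t₂) = a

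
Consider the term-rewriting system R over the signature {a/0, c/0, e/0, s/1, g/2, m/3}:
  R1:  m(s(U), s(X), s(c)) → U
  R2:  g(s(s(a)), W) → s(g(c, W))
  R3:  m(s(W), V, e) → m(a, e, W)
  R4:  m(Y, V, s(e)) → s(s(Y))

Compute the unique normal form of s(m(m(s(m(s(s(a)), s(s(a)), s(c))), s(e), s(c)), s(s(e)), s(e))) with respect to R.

s(s(s(s(a))))

1. s(m(m(s(m(s(s(a)), s(s(a)), s(c))), s(e), s(c)), s(s(e)), s(e)))  →  s(s(s(m(s(m(s(s(a)), s(s(a)), s(c))), s(e), s(c)))))   [R4 at 1]
2. s(s(s(m(s(m(s(s(a)), s(s(a)), s(c))), s(e), s(c)))))  →  s(s(s(m(s(s(a)), s(s(a)), s(c)))))   [R1 at 1.1.1]
3. s(s(s(m(s(s(a)), s(s(a)), s(c)))))  →  s(s(s(s(a))))   [R1 at 1.1.1]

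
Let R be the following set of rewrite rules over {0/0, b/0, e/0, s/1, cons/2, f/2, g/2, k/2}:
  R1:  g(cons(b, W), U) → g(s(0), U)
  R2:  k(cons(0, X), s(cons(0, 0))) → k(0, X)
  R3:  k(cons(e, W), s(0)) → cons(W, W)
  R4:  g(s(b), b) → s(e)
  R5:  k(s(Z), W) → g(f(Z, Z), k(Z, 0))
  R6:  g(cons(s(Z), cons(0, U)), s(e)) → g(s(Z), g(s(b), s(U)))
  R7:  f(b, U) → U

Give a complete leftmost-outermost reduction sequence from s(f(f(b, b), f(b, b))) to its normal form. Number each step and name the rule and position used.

s(b)

1. s(f(f(b, b), f(b, b)))  →  s(f(b, f(b, b)))   [R7 at 1.1]
2. s(f(b, f(b, b)))  →  s(f(b, b))   [R7 at 1]
3. s(f(b, b))  →  s(b)   [R7 at 1]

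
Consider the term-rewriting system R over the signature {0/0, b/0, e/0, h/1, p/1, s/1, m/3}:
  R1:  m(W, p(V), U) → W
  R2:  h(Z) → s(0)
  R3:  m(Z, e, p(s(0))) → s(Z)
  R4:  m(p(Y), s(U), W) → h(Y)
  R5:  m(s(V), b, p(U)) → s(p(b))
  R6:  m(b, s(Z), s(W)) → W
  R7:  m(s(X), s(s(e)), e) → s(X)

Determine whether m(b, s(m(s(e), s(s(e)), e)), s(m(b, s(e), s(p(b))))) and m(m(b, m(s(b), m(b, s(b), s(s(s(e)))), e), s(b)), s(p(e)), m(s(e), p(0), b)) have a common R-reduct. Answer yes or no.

no — NF(t₁) = p(b), NF(t₂) = e

Reduce t₁ = m(b, s(m(s(e), s(s(e)), e)), s(m(b, s(e), s(p(b))))):
1. m(b, s(m(s(e), s(s(e)), e)), s(m(b, s(e), s(p(b)))))  →  m(b, s(e), s(p(b)))   [R6 at ε]
2. m(b, s(e), s(p(b)))  →  p(b)   [R6 at ε]

Reduce t₂ = m(m(b, m(s(b), m(b, s(b), s(s(s(e)))), e), s(b)), s(p(e)), m(s(e), p(0), b)):
1. m(m(b, m(s(b), m(b, s(b), s(s(s(e)))), e), s(b)), s(p(e)), m(s(e), p(0), b))  →  m(m(b, m(s(b), s(s(e)), e), s(b)), s(p(e)), m(s(e), p(0), b))   [R6 at 1.2.2]
2. m(m(b, m(s(b), s(s(e)), e), s(b)), s(p(e)), m(s(e), p(0), b))  →  m(m(b, s(b), s(b)), s(p(e)), m(s(e), p(0), b))   [R7 at 1.2]
3. m(m(b, s(b), s(b)), s(p(e)), m(s(e), p(0), b))  →  m(b, s(p(e)), m(s(e), p(0), b))   [R6 at 1]
4. m(b, s(p(e)), m(s(e), p(0), b))  →  m(b, s(p(e)), s(e))   [R1 at 3]
5. m(b, s(p(e)), s(e))  →  e   [R6 at ε]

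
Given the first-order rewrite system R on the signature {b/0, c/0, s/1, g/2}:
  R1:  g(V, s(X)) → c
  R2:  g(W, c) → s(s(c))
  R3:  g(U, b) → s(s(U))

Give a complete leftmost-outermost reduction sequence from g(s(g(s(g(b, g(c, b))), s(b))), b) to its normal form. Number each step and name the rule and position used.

s(s(s(c)))

1. g(s(g(s(g(b, g(c, b))), s(b))), b)  →  s(s(s(g(s(g(b, g(c, b))), s(b)))))   [R3 at ε]
2. s(s(s(g(s(g(b, g(c, b))), s(b)))))  →  s(s(s(c)))   [R1 at 1.1.1]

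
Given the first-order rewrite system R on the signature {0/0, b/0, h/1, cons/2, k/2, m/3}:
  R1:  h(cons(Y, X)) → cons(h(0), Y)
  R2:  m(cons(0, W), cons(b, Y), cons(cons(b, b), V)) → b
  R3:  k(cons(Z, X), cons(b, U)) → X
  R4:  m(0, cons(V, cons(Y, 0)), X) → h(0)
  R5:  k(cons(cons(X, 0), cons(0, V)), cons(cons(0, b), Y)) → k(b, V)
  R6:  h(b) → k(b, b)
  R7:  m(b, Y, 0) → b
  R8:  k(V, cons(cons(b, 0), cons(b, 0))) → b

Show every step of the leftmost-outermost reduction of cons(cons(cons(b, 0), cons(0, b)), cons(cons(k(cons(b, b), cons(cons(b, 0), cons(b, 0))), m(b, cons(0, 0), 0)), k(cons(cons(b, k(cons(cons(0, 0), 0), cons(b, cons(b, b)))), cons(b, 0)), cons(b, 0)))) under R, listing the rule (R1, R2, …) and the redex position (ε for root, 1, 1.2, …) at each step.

1. cons(cons(cons(b, 0), cons(0, b)), cons(cons(k(cons(b, b), cons(cons(b, 0), cons(b, 0))), m(b, cons(0, 0), 0)), k(cons(cons(b, k(cons(cons(0, 0), 0), cons(b, cons(b, b)))), cons(b, 0)), cons(b, 0))))  →  cons(cons(cons(b, 0), cons(0, b)), cons(cons(b, m(b, cons(0, 0), 0)), k(cons(cons(b, k(cons(cons(0, 0), 0), cons(b, cons(b, b)))), cons(b, 0)), cons(b, 0))))   [R8 at 2.1.1]
2. cons(cons(cons(b, 0), cons(0, b)), cons(cons(b, m(b, cons(0, 0), 0)), k(cons(cons(b, k(cons(cons(0, 0), 0), cons(b, cons(b, b)))), cons(b, 0)), cons(b, 0))))  →  cons(cons(cons(b, 0), cons(0, b)), cons(cons(b, b), k(cons(cons(b, k(cons(cons(0, 0), 0), cons(b, cons(b, b)))), cons(b, 0)), cons(b, 0))))   [R7 at 2.1.2]
3. cons(cons(cons(b, 0), cons(0, b)), cons(cons(b, b), k(cons(cons(b, k(cons(cons(0, 0), 0), cons(b, cons(b, b)))), cons(b, 0)), cons(b, 0))))  →  cons(cons(cons(b, 0), cons(0, b)), cons(cons(b, b), cons(b, 0)))   [R3 at 2.2]

cons(cons(cons(b, 0), cons(0, b)), cons(cons(b, b), cons(b, 0)))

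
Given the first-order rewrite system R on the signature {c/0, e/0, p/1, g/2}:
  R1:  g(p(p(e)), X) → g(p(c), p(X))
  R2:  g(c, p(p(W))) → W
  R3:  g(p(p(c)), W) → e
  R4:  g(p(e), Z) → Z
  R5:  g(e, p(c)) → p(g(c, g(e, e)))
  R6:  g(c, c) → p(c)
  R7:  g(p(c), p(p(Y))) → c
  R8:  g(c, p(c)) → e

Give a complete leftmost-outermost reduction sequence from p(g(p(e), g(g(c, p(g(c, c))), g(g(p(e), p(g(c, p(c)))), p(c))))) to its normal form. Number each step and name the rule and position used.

1. p(g(p(e), g(g(c, p(g(c, c))), g(g(p(e), p(g(c, p(c)))), p(c)))))  →  p(g(g(c, p(g(c, c))), g(g(p(e), p(g(c, p(c)))), p(c))))   [R4 at 1]
2. p(g(g(c, p(g(c, c))), g(g(p(e), p(g(c, p(c)))), p(c))))  →  p(g(g(c, p(p(c))), g(g(p(e), p(g(c, p(c)))), p(c))))   [R6 at 1.1.2.1]
3. p(g(g(c, p(p(c))), g(g(p(e), p(g(c, p(c)))), p(c))))  →  p(g(c, g(g(p(e), p(g(c, p(c)))), p(c))))   [R2 at 1.1]
4. p(g(c, g(g(p(e), p(g(c, p(c)))), p(c))))  →  p(g(c, g(p(g(c, p(c))), p(c))))   [R4 at 1.2.1]
5. p(g(c, g(p(g(c, p(c))), p(c))))  →  p(g(c, g(p(e), p(c))))   [R8 at 1.2.1.1]
6. p(g(c, g(p(e), p(c))))  →  p(g(c, p(c)))   [R4 at 1.2]
7. p(g(c, p(c)))  →  p(e)   [R8 at 1]

p(e)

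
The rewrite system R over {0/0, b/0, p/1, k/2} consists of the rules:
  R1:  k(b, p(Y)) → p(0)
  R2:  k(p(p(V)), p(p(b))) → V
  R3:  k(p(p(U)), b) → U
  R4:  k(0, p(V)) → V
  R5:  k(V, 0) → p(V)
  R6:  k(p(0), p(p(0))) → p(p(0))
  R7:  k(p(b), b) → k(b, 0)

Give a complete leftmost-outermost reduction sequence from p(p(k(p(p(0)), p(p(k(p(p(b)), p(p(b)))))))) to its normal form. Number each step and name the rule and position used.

p(p(0))

1. p(p(k(p(p(0)), p(p(k(p(p(b)), p(p(b))))))))  →  p(p(k(p(p(0)), p(p(b)))))   [R2 at 1.1.2.1.1]
2. p(p(k(p(p(0)), p(p(b)))))  →  p(p(0))   [R2 at 1.1]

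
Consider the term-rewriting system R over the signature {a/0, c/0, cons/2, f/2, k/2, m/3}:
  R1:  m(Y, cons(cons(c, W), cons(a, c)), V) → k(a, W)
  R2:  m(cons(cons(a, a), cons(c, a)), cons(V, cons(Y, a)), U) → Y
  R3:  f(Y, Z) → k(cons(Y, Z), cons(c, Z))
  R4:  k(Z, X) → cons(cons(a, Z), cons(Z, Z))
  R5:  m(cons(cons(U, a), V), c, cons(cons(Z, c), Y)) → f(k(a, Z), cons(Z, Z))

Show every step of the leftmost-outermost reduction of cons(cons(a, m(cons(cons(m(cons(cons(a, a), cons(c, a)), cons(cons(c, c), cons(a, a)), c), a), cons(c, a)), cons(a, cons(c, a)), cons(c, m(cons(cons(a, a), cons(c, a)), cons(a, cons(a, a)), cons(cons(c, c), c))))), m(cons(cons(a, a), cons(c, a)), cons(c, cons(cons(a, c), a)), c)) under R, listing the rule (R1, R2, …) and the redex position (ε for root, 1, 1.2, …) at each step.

cons(cons(a, c), cons(a, c))

1. cons(cons(a, m(cons(cons(m(cons(cons(a, a), cons(c, a)), cons(cons(c, c), cons(a, a)), c), a), cons(c, a)), cons(a, cons(c, a)), cons(c, m(cons(cons(a, a), cons(c, a)), cons(a, cons(a, a)), cons(cons(c, c), c))))), m(cons(cons(a, a), cons(c, a)), cons(c, cons(cons(a, c), a)), c))  →  cons(cons(a, m(cons(cons(a, a), cons(c, a)), cons(a, cons(c, a)), cons(c, m(cons(cons(a, a), cons(c, a)), cons(a, cons(a, a)), cons(cons(c, c), c))))), m(cons(cons(a, a), cons(c, a)), cons(c, cons(cons(a, c), a)), c))   [R2 at 1.2.1.1.1]
2. cons(cons(a, m(cons(cons(a, a), cons(c, a)), cons(a, cons(c, a)), cons(c, m(cons(cons(a, a), cons(c, a)), cons(a, cons(a, a)), cons(cons(c, c), c))))), m(cons(cons(a, a), cons(c, a)), cons(c, cons(cons(a, c), a)), c))  →  cons(cons(a, c), m(cons(cons(a, a), cons(c, a)), cons(c, cons(cons(a, c), a)), c))   [R2 at 1.2]
3. cons(cons(a, c), m(cons(cons(a, a), cons(c, a)), cons(c, cons(cons(a, c), a)), c))  →  cons(cons(a, c), cons(a, c))   [R2 at 2]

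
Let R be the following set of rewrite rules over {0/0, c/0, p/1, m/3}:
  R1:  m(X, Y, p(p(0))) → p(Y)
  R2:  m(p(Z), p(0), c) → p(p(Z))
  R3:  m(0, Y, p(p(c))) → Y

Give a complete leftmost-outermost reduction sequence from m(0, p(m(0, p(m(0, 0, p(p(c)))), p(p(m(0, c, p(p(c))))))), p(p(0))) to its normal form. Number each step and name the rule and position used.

1. m(0, p(m(0, p(m(0, 0, p(p(c)))), p(p(m(0, c, p(p(c))))))), p(p(0)))  →  p(p(m(0, p(m(0, 0, p(p(c)))), p(p(m(0, c, p(p(c))))))))   [R1 at ε]
2. p(p(m(0, p(m(0, 0, p(p(c)))), p(p(m(0, c, p(p(c))))))))  →  p(p(m(0, p(0), p(p(m(0, c, p(p(c))))))))   [R3 at 1.1.2.1]
3. p(p(m(0, p(0), p(p(m(0, c, p(p(c))))))))  →  p(p(m(0, p(0), p(p(c)))))   [R3 at 1.1.3.1.1]
4. p(p(m(0, p(0), p(p(c)))))  →  p(p(p(0)))   [R3 at 1.1]

p(p(p(0)))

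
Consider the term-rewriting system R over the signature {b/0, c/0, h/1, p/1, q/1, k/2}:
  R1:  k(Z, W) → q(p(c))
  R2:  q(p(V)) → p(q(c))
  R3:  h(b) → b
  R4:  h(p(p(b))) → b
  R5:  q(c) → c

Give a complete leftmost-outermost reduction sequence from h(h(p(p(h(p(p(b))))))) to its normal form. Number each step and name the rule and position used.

1. h(h(p(p(h(p(p(b)))))))  →  h(h(p(p(b))))   [R4 at 1.1.1.1]
2. h(h(p(p(b))))  →  h(b)   [R4 at 1]
3. h(b)  →  b   [R3 at ε]

b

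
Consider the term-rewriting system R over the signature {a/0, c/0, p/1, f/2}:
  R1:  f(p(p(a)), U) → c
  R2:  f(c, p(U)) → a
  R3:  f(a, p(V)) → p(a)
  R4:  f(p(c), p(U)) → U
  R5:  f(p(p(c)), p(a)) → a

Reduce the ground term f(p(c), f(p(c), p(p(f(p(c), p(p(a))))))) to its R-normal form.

p(a)

1. f(p(c), f(p(c), p(p(f(p(c), p(p(a)))))))  →  f(p(c), p(f(p(c), p(p(a)))))   [R4 at 2]
2. f(p(c), p(f(p(c), p(p(a)))))  →  f(p(c), p(p(a)))   [R4 at ε]
3. f(p(c), p(p(a)))  →  p(a)   [R4 at ε]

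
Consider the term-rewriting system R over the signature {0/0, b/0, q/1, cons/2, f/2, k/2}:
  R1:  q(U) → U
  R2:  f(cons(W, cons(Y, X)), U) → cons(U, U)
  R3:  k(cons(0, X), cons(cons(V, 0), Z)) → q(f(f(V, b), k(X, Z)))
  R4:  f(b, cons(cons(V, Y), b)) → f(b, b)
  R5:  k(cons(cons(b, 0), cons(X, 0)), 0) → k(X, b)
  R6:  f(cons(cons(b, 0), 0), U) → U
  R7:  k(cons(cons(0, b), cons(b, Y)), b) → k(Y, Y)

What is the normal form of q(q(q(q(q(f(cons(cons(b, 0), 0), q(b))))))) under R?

b

1. q(q(q(q(q(f(cons(cons(b, 0), 0), q(b)))))))  →  q(q(q(q(f(cons(cons(b, 0), 0), q(b))))))   [R1 at ε]
2. q(q(q(q(f(cons(cons(b, 0), 0), q(b))))))  →  q(q(q(f(cons(cons(b, 0), 0), q(b)))))   [R1 at ε]
3. q(q(q(f(cons(cons(b, 0), 0), q(b)))))  →  q(q(f(cons(cons(b, 0), 0), q(b))))   [R1 at ε]
4. q(q(f(cons(cons(b, 0), 0), q(b))))  →  q(f(cons(cons(b, 0), 0), q(b)))   [R1 at ε]
5. q(f(cons(cons(b, 0), 0), q(b)))  →  f(cons(cons(b, 0), 0), q(b))   [R1 at ε]
6. f(cons(cons(b, 0), 0), q(b))  →  q(b)   [R6 at ε]
7. q(b)  →  b   [R1 at ε]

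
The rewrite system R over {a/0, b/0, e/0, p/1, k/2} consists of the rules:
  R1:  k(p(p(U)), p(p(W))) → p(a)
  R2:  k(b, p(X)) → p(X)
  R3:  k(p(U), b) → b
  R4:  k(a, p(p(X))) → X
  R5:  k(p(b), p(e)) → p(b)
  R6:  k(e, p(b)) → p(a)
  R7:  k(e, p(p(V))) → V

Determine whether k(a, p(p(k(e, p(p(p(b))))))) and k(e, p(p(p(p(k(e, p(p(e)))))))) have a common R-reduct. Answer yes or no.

Reduce t₁ = k(a, p(p(k(e, p(p(p(b))))))):
1. k(a, p(p(k(e, p(p(p(b)))))))  →  k(e, p(p(p(b))))   [R4 at ε]
2. k(e, p(p(p(b))))  →  p(b)   [R7 at ε]

Reduce t₂ = k(e, p(p(p(p(k(e, p(p(e)))))))):
1. k(e, p(p(p(p(k(e, p(p(e))))))))  →  p(p(k(e, p(p(e)))))   [R7 at ε]
2. p(p(k(e, p(p(e)))))  →  p(p(e))   [R7 at 1.1]

no — NF(t₁) = p(b), NF(t₂) = p(p(e))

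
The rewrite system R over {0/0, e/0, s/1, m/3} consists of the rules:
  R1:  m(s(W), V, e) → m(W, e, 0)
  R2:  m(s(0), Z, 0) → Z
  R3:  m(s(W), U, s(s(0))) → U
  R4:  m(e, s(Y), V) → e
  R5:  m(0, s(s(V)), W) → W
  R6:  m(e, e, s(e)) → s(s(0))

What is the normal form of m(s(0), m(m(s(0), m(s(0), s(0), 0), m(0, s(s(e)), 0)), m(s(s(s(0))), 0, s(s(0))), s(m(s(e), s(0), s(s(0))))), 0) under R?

1. m(s(0), m(m(s(0), m(s(0), s(0), 0), m(0, s(s(e)), 0)), m(s(s(s(0))), 0, s(s(0))), s(m(s(e), s(0), s(s(0))))), 0)  →  m(m(s(0), m(s(0), s(0), 0), m(0, s(s(e)), 0)), m(s(s(s(0))), 0, s(s(0))), s(m(s(e), s(0), s(s(0)))))   [R2 at ε]
2. m(m(s(0), m(s(0), s(0), 0), m(0, s(s(e)), 0)), m(s(s(s(0))), 0, s(s(0))), s(m(s(e), s(0), s(s(0)))))  →  m(m(s(0), s(0), m(0, s(s(e)), 0)), m(s(s(s(0))), 0, s(s(0))), s(m(s(e), s(0), s(s(0)))))   [R2 at 1.2]
3. m(m(s(0), s(0), m(0, s(s(e)), 0)), m(s(s(s(0))), 0, s(s(0))), s(m(s(e), s(0), s(s(0)))))  →  m(m(s(0), s(0), 0), m(s(s(s(0))), 0, s(s(0))), s(m(s(e), s(0), s(s(0)))))   [R5 at 1.3]
4. m(m(s(0), s(0), 0), m(s(s(s(0))), 0, s(s(0))), s(m(s(e), s(0), s(s(0)))))  →  m(s(0), m(s(s(s(0))), 0, s(s(0))), s(m(s(e), s(0), s(s(0)))))   [R2 at 1]
5. m(s(0), m(s(s(s(0))), 0, s(s(0))), s(m(s(e), s(0), s(s(0)))))  →  m(s(0), 0, s(m(s(e), s(0), s(s(0)))))   [R3 at 2]
6. m(s(0), 0, s(m(s(e), s(0), s(s(0)))))  →  m(s(0), 0, s(s(0)))   [R3 at 3.1]
7. m(s(0), 0, s(s(0)))  →  0   [R3 at ε]

0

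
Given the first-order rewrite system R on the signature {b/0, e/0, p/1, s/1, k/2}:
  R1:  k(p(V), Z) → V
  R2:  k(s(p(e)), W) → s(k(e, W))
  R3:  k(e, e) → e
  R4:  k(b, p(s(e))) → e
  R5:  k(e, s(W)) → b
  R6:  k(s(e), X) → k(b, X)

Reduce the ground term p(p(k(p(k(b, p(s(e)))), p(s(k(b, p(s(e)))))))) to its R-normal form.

1. p(p(k(p(k(b, p(s(e)))), p(s(k(b, p(s(e))))))))  →  p(p(k(b, p(s(e)))))   [R1 at 1.1]
2. p(p(k(b, p(s(e)))))  →  p(p(e))   [R4 at 1.1]

p(p(e))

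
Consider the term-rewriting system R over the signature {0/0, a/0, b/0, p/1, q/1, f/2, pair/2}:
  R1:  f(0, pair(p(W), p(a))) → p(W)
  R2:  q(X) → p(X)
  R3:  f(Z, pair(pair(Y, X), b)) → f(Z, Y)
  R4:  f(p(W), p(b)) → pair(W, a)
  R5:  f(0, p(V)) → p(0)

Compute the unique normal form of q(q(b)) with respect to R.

1. q(q(b))  →  p(q(b))   [R2 at ε]
2. p(q(b))  →  p(p(b))   [R2 at 1]

p(p(b))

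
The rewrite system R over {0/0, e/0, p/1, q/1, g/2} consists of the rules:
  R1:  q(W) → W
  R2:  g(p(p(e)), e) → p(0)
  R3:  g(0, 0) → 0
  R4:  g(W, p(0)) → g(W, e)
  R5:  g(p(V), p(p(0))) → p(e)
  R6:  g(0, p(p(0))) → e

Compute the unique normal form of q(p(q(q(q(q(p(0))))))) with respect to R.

p(p(0))

1. q(p(q(q(q(q(p(0)))))))  →  p(q(q(q(q(p(0))))))   [R1 at ε]
2. p(q(q(q(q(p(0))))))  →  p(q(q(q(p(0)))))   [R1 at 1]
3. p(q(q(q(p(0)))))  →  p(q(q(p(0))))   [R1 at 1]
4. p(q(q(p(0))))  →  p(q(p(0)))   [R1 at 1]
5. p(q(p(0)))  →  p(p(0))   [R1 at 1]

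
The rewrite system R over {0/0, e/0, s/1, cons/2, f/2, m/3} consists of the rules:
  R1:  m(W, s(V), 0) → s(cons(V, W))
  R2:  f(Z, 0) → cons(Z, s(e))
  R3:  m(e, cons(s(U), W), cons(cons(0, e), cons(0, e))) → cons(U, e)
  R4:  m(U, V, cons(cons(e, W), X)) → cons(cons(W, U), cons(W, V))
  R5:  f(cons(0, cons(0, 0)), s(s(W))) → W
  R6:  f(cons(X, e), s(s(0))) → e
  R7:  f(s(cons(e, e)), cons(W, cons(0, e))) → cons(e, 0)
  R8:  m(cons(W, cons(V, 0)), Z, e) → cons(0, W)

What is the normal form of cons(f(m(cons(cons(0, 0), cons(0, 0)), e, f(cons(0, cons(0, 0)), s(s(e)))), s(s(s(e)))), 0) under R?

1. cons(f(m(cons(cons(0, 0), cons(0, 0)), e, f(cons(0, cons(0, 0)), s(s(e)))), s(s(s(e)))), 0)  →  cons(f(m(cons(cons(0, 0), cons(0, 0)), e, e), s(s(s(e)))), 0)   [R5 at 1.1.3]
2. cons(f(m(cons(cons(0, 0), cons(0, 0)), e, e), s(s(s(e)))), 0)  →  cons(f(cons(0, cons(0, 0)), s(s(s(e)))), 0)   [R8 at 1.1]
3. cons(f(cons(0, cons(0, 0)), s(s(s(e)))), 0)  →  cons(s(e), 0)   [R5 at 1]

cons(s(e), 0)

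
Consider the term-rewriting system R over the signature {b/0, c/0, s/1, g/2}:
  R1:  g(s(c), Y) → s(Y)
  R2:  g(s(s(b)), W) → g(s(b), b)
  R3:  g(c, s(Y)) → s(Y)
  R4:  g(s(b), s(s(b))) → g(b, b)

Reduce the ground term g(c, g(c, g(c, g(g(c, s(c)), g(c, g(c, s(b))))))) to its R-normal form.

s(s(b))

1. g(c, g(c, g(c, g(g(c, s(c)), g(c, g(c, s(b)))))))  →  g(c, g(c, g(c, g(s(c), g(c, g(c, s(b)))))))   [R3 at 2.2.2.1]
2. g(c, g(c, g(c, g(s(c), g(c, g(c, s(b)))))))  →  g(c, g(c, g(c, s(g(c, g(c, s(b)))))))   [R1 at 2.2.2]
3. g(c, g(c, g(c, s(g(c, g(c, s(b)))))))  →  g(c, g(c, s(g(c, g(c, s(b))))))   [R3 at 2.2]
4. g(c, g(c, s(g(c, g(c, s(b))))))  →  g(c, s(g(c, g(c, s(b)))))   [R3 at 2]
5. g(c, s(g(c, g(c, s(b)))))  →  s(g(c, g(c, s(b))))   [R3 at ε]
6. s(g(c, g(c, s(b))))  →  s(g(c, s(b)))   [R3 at 1.2]
7. s(g(c, s(b)))  →  s(s(b))   [R3 at 1]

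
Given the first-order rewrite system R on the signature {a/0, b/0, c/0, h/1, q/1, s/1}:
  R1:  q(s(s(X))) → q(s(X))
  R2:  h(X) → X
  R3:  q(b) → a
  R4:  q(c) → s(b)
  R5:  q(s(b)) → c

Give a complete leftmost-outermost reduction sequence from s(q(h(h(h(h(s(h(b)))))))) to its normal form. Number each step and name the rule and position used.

1. s(q(h(h(h(h(s(h(b))))))))  →  s(q(h(h(h(s(h(b)))))))   [R2 at 1.1]
2. s(q(h(h(h(s(h(b)))))))  →  s(q(h(h(s(h(b))))))   [R2 at 1.1]
3. s(q(h(h(s(h(b))))))  →  s(q(h(s(h(b)))))   [R2 at 1.1]
4. s(q(h(s(h(b)))))  →  s(q(s(h(b))))   [R2 at 1.1]
5. s(q(s(h(b))))  →  s(q(s(b)))   [R2 at 1.1.1]
6. s(q(s(b)))  →  s(c)   [R5 at 1]

s(c)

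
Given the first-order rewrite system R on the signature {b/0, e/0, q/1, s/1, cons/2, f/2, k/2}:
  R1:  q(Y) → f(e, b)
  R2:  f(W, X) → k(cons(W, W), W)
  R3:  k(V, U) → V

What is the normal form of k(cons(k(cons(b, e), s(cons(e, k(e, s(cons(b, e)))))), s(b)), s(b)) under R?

1. k(cons(k(cons(b, e), s(cons(e, k(e, s(cons(b, e)))))), s(b)), s(b))  →  cons(k(cons(b, e), s(cons(e, k(e, s(cons(b, e)))))), s(b))   [R3 at ε]
2. cons(k(cons(b, e), s(cons(e, k(e, s(cons(b, e)))))), s(b))  →  cons(cons(b, e), s(b))   [R3 at 1]

cons(cons(b, e), s(b))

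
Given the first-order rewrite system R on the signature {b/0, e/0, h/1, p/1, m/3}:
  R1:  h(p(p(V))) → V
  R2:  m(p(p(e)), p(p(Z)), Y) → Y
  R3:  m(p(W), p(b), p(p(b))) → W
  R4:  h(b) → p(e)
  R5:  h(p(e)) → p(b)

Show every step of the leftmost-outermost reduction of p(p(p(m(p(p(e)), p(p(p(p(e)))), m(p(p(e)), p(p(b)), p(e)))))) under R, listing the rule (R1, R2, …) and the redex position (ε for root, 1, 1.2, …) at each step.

p(p(p(p(e))))

1. p(p(p(m(p(p(e)), p(p(p(p(e)))), m(p(p(e)), p(p(b)), p(e))))))  →  p(p(p(m(p(p(e)), p(p(b)), p(e)))))   [R2 at 1.1.1]
2. p(p(p(m(p(p(e)), p(p(b)), p(e)))))  →  p(p(p(p(e))))   [R2 at 1.1.1]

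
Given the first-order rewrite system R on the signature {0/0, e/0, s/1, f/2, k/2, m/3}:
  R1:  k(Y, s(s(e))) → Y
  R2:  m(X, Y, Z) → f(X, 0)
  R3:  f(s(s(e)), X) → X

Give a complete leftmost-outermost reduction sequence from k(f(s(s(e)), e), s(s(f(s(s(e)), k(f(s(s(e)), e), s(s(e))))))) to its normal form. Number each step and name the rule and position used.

e

1. k(f(s(s(e)), e), s(s(f(s(s(e)), k(f(s(s(e)), e), s(s(e)))))))  →  k(e, s(s(f(s(s(e)), k(f(s(s(e)), e), s(s(e)))))))   [R3 at 1]
2. k(e, s(s(f(s(s(e)), k(f(s(s(e)), e), s(s(e)))))))  →  k(e, s(s(k(f(s(s(e)), e), s(s(e))))))   [R3 at 2.1.1]
3. k(e, s(s(k(f(s(s(e)), e), s(s(e))))))  →  k(e, s(s(f(s(s(e)), e))))   [R1 at 2.1.1]
4. k(e, s(s(f(s(s(e)), e))))  →  k(e, s(s(e)))   [R3 at 2.1.1]
5. k(e, s(s(e)))  →  e   [R1 at ε]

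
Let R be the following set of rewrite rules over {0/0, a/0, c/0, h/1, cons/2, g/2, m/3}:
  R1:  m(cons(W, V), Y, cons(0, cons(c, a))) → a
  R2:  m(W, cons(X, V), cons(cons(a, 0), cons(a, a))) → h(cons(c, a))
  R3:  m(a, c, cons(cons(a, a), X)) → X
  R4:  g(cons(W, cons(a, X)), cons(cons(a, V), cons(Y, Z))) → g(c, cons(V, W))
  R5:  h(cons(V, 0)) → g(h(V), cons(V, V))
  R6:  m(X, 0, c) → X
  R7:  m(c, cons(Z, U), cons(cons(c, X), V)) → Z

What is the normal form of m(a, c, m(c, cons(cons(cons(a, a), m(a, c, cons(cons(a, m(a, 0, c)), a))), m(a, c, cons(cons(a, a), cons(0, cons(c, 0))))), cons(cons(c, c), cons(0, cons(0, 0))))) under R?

a

1. m(a, c, m(c, cons(cons(cons(a, a), m(a, c, cons(cons(a, m(a, 0, c)), a))), m(a, c, cons(cons(a, a), cons(0, cons(c, 0))))), cons(cons(c, c), cons(0, cons(0, 0)))))  →  m(a, c, cons(cons(a, a), m(a, c, cons(cons(a, m(a, 0, c)), a))))   [R7 at 3]
2. m(a, c, cons(cons(a, a), m(a, c, cons(cons(a, m(a, 0, c)), a))))  →  m(a, c, cons(cons(a, m(a, 0, c)), a))   [R3 at ε]
3. m(a, c, cons(cons(a, m(a, 0, c)), a))  →  m(a, c, cons(cons(a, a), a))   [R6 at 3.1.2]
4. m(a, c, cons(cons(a, a), a))  →  a   [R3 at ε]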